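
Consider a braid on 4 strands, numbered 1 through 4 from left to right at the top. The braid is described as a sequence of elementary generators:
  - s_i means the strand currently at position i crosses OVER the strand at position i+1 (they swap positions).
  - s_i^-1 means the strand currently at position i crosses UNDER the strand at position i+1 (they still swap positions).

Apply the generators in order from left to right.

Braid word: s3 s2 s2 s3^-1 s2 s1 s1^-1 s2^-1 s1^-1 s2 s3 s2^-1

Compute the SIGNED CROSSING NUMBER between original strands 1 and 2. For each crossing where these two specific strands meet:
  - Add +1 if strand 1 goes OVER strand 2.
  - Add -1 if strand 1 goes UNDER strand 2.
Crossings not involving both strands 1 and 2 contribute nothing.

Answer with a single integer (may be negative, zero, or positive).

Gen 1: crossing 3x4. Both 1&2? no. Sum: 0
Gen 2: crossing 2x4. Both 1&2? no. Sum: 0
Gen 3: crossing 4x2. Both 1&2? no. Sum: 0
Gen 4: crossing 4x3. Both 1&2? no. Sum: 0
Gen 5: crossing 2x3. Both 1&2? no. Sum: 0
Gen 6: crossing 1x3. Both 1&2? no. Sum: 0
Gen 7: crossing 3x1. Both 1&2? no. Sum: 0
Gen 8: crossing 3x2. Both 1&2? no. Sum: 0
Gen 9: 1 under 2. Both 1&2? yes. Contrib: -1. Sum: -1
Gen 10: crossing 1x3. Both 1&2? no. Sum: -1
Gen 11: crossing 1x4. Both 1&2? no. Sum: -1
Gen 12: crossing 3x4. Both 1&2? no. Sum: -1

Answer: -1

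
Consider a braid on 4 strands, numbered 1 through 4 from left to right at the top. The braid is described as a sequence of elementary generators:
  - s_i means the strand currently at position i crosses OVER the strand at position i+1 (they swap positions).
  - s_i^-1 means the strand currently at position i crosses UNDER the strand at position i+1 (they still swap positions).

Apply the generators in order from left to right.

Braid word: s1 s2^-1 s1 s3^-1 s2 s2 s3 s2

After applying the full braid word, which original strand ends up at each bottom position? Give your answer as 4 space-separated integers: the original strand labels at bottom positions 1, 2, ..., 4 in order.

Answer: 3 1 2 4

Derivation:
Gen 1 (s1): strand 1 crosses over strand 2. Perm now: [2 1 3 4]
Gen 2 (s2^-1): strand 1 crosses under strand 3. Perm now: [2 3 1 4]
Gen 3 (s1): strand 2 crosses over strand 3. Perm now: [3 2 1 4]
Gen 4 (s3^-1): strand 1 crosses under strand 4. Perm now: [3 2 4 1]
Gen 5 (s2): strand 2 crosses over strand 4. Perm now: [3 4 2 1]
Gen 6 (s2): strand 4 crosses over strand 2. Perm now: [3 2 4 1]
Gen 7 (s3): strand 4 crosses over strand 1. Perm now: [3 2 1 4]
Gen 8 (s2): strand 2 crosses over strand 1. Perm now: [3 1 2 4]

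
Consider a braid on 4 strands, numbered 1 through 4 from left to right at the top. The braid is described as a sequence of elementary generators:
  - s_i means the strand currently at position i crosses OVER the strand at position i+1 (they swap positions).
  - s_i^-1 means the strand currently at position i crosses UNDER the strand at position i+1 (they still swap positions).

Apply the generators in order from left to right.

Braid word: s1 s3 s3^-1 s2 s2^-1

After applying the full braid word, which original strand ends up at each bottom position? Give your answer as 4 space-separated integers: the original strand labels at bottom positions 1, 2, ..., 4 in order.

Gen 1 (s1): strand 1 crosses over strand 2. Perm now: [2 1 3 4]
Gen 2 (s3): strand 3 crosses over strand 4. Perm now: [2 1 4 3]
Gen 3 (s3^-1): strand 4 crosses under strand 3. Perm now: [2 1 3 4]
Gen 4 (s2): strand 1 crosses over strand 3. Perm now: [2 3 1 4]
Gen 5 (s2^-1): strand 3 crosses under strand 1. Perm now: [2 1 3 4]

Answer: 2 1 3 4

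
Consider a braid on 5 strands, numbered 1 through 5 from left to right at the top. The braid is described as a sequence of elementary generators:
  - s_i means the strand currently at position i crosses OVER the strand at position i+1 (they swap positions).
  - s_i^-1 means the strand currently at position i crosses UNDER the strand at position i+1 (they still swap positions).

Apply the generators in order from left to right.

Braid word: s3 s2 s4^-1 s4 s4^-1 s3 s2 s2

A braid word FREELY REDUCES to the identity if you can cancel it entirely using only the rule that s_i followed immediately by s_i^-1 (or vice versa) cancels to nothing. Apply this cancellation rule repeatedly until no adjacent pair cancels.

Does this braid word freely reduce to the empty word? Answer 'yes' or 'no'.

Answer: no

Derivation:
Gen 1 (s3): push. Stack: [s3]
Gen 2 (s2): push. Stack: [s3 s2]
Gen 3 (s4^-1): push. Stack: [s3 s2 s4^-1]
Gen 4 (s4): cancels prior s4^-1. Stack: [s3 s2]
Gen 5 (s4^-1): push. Stack: [s3 s2 s4^-1]
Gen 6 (s3): push. Stack: [s3 s2 s4^-1 s3]
Gen 7 (s2): push. Stack: [s3 s2 s4^-1 s3 s2]
Gen 8 (s2): push. Stack: [s3 s2 s4^-1 s3 s2 s2]
Reduced word: s3 s2 s4^-1 s3 s2 s2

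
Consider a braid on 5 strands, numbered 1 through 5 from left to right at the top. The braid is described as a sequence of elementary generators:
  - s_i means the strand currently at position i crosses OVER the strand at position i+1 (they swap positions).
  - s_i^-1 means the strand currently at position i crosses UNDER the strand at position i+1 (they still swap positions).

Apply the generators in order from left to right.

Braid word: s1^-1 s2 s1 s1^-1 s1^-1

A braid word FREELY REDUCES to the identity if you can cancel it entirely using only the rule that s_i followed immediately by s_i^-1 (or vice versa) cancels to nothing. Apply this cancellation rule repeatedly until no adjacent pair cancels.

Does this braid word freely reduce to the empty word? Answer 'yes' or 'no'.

Answer: no

Derivation:
Gen 1 (s1^-1): push. Stack: [s1^-1]
Gen 2 (s2): push. Stack: [s1^-1 s2]
Gen 3 (s1): push. Stack: [s1^-1 s2 s1]
Gen 4 (s1^-1): cancels prior s1. Stack: [s1^-1 s2]
Gen 5 (s1^-1): push. Stack: [s1^-1 s2 s1^-1]
Reduced word: s1^-1 s2 s1^-1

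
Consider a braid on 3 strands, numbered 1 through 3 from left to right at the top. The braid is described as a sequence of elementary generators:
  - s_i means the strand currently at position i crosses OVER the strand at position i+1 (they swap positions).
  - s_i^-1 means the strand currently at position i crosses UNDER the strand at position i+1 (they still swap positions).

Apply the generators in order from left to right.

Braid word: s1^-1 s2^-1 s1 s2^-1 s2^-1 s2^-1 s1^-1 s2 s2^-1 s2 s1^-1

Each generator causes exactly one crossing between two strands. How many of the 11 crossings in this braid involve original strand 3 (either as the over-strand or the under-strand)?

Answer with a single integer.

Gen 1: crossing 1x2. Involves strand 3? no. Count so far: 0
Gen 2: crossing 1x3. Involves strand 3? yes. Count so far: 1
Gen 3: crossing 2x3. Involves strand 3? yes. Count so far: 2
Gen 4: crossing 2x1. Involves strand 3? no. Count so far: 2
Gen 5: crossing 1x2. Involves strand 3? no. Count so far: 2
Gen 6: crossing 2x1. Involves strand 3? no. Count so far: 2
Gen 7: crossing 3x1. Involves strand 3? yes. Count so far: 3
Gen 8: crossing 3x2. Involves strand 3? yes. Count so far: 4
Gen 9: crossing 2x3. Involves strand 3? yes. Count so far: 5
Gen 10: crossing 3x2. Involves strand 3? yes. Count so far: 6
Gen 11: crossing 1x2. Involves strand 3? no. Count so far: 6

Answer: 6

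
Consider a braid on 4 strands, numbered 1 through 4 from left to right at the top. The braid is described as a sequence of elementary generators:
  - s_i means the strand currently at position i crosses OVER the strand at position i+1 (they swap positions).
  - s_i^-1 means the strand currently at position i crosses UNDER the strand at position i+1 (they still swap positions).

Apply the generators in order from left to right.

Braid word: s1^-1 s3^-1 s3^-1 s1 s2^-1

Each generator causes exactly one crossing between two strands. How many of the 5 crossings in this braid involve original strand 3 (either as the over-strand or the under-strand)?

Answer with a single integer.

Answer: 3

Derivation:
Gen 1: crossing 1x2. Involves strand 3? no. Count so far: 0
Gen 2: crossing 3x4. Involves strand 3? yes. Count so far: 1
Gen 3: crossing 4x3. Involves strand 3? yes. Count so far: 2
Gen 4: crossing 2x1. Involves strand 3? no. Count so far: 2
Gen 5: crossing 2x3. Involves strand 3? yes. Count so far: 3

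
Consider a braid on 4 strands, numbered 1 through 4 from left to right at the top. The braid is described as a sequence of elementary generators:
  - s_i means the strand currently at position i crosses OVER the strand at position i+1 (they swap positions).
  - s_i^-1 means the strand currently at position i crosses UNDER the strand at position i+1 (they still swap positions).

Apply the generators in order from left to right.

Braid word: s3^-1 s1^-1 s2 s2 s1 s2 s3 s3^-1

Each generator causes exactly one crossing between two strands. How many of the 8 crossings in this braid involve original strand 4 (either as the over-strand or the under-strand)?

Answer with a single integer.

Gen 1: crossing 3x4. Involves strand 4? yes. Count so far: 1
Gen 2: crossing 1x2. Involves strand 4? no. Count so far: 1
Gen 3: crossing 1x4. Involves strand 4? yes. Count so far: 2
Gen 4: crossing 4x1. Involves strand 4? yes. Count so far: 3
Gen 5: crossing 2x1. Involves strand 4? no. Count so far: 3
Gen 6: crossing 2x4. Involves strand 4? yes. Count so far: 4
Gen 7: crossing 2x3. Involves strand 4? no. Count so far: 4
Gen 8: crossing 3x2. Involves strand 4? no. Count so far: 4

Answer: 4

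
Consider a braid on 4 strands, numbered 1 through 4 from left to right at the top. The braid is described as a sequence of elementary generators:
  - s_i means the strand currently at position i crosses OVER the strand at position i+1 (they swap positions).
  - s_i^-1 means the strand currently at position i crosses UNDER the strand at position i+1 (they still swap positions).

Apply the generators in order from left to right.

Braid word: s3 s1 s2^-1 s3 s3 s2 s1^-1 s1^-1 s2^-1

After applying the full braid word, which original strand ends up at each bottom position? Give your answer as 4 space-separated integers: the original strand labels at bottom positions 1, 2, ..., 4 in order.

Answer: 2 4 1 3

Derivation:
Gen 1 (s3): strand 3 crosses over strand 4. Perm now: [1 2 4 3]
Gen 2 (s1): strand 1 crosses over strand 2. Perm now: [2 1 4 3]
Gen 3 (s2^-1): strand 1 crosses under strand 4. Perm now: [2 4 1 3]
Gen 4 (s3): strand 1 crosses over strand 3. Perm now: [2 4 3 1]
Gen 5 (s3): strand 3 crosses over strand 1. Perm now: [2 4 1 3]
Gen 6 (s2): strand 4 crosses over strand 1. Perm now: [2 1 4 3]
Gen 7 (s1^-1): strand 2 crosses under strand 1. Perm now: [1 2 4 3]
Gen 8 (s1^-1): strand 1 crosses under strand 2. Perm now: [2 1 4 3]
Gen 9 (s2^-1): strand 1 crosses under strand 4. Perm now: [2 4 1 3]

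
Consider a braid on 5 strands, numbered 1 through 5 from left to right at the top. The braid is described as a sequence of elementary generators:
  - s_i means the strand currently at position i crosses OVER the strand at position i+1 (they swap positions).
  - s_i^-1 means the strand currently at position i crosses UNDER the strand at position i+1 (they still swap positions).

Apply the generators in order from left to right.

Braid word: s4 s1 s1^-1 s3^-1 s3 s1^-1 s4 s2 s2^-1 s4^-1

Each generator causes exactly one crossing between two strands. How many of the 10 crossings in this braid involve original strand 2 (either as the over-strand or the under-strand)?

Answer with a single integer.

Answer: 3

Derivation:
Gen 1: crossing 4x5. Involves strand 2? no. Count so far: 0
Gen 2: crossing 1x2. Involves strand 2? yes. Count so far: 1
Gen 3: crossing 2x1. Involves strand 2? yes. Count so far: 2
Gen 4: crossing 3x5. Involves strand 2? no. Count so far: 2
Gen 5: crossing 5x3. Involves strand 2? no. Count so far: 2
Gen 6: crossing 1x2. Involves strand 2? yes. Count so far: 3
Gen 7: crossing 5x4. Involves strand 2? no. Count so far: 3
Gen 8: crossing 1x3. Involves strand 2? no. Count so far: 3
Gen 9: crossing 3x1. Involves strand 2? no. Count so far: 3
Gen 10: crossing 4x5. Involves strand 2? no. Count so far: 3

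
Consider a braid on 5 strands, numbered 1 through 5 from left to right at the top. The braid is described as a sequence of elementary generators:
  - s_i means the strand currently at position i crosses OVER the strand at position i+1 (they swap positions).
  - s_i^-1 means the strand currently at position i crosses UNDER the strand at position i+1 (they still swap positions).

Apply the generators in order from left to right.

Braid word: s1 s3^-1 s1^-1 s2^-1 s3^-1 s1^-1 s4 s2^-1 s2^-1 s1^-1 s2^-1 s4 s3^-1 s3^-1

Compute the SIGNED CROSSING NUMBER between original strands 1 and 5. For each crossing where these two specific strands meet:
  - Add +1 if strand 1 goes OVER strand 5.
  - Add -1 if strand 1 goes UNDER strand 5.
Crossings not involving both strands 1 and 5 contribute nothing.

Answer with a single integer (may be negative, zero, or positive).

Answer: 0

Derivation:
Gen 1: crossing 1x2. Both 1&5? no. Sum: 0
Gen 2: crossing 3x4. Both 1&5? no. Sum: 0
Gen 3: crossing 2x1. Both 1&5? no. Sum: 0
Gen 4: crossing 2x4. Both 1&5? no. Sum: 0
Gen 5: crossing 2x3. Both 1&5? no. Sum: 0
Gen 6: crossing 1x4. Both 1&5? no. Sum: 0
Gen 7: crossing 2x5. Both 1&5? no. Sum: 0
Gen 8: crossing 1x3. Both 1&5? no. Sum: 0
Gen 9: crossing 3x1. Both 1&5? no. Sum: 0
Gen 10: crossing 4x1. Both 1&5? no. Sum: 0
Gen 11: crossing 4x3. Both 1&5? no. Sum: 0
Gen 12: crossing 5x2. Both 1&5? no. Sum: 0
Gen 13: crossing 4x2. Both 1&5? no. Sum: 0
Gen 14: crossing 2x4. Both 1&5? no. Sum: 0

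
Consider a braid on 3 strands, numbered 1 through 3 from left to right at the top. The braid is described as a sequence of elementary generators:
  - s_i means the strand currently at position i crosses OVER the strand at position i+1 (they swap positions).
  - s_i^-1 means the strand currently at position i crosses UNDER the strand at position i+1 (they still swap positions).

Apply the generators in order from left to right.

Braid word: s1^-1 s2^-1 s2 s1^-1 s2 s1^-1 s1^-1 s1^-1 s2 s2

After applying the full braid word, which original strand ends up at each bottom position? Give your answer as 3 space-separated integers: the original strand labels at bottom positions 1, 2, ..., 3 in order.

Answer: 3 1 2

Derivation:
Gen 1 (s1^-1): strand 1 crosses under strand 2. Perm now: [2 1 3]
Gen 2 (s2^-1): strand 1 crosses under strand 3. Perm now: [2 3 1]
Gen 3 (s2): strand 3 crosses over strand 1. Perm now: [2 1 3]
Gen 4 (s1^-1): strand 2 crosses under strand 1. Perm now: [1 2 3]
Gen 5 (s2): strand 2 crosses over strand 3. Perm now: [1 3 2]
Gen 6 (s1^-1): strand 1 crosses under strand 3. Perm now: [3 1 2]
Gen 7 (s1^-1): strand 3 crosses under strand 1. Perm now: [1 3 2]
Gen 8 (s1^-1): strand 1 crosses under strand 3. Perm now: [3 1 2]
Gen 9 (s2): strand 1 crosses over strand 2. Perm now: [3 2 1]
Gen 10 (s2): strand 2 crosses over strand 1. Perm now: [3 1 2]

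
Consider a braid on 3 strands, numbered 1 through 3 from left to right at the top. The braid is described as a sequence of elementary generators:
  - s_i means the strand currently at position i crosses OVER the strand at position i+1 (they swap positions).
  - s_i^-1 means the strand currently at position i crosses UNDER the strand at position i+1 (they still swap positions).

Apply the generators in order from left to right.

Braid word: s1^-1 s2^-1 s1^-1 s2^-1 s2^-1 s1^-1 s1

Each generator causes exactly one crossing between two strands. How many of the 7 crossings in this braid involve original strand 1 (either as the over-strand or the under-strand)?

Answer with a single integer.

Gen 1: crossing 1x2. Involves strand 1? yes. Count so far: 1
Gen 2: crossing 1x3. Involves strand 1? yes. Count so far: 2
Gen 3: crossing 2x3. Involves strand 1? no. Count so far: 2
Gen 4: crossing 2x1. Involves strand 1? yes. Count so far: 3
Gen 5: crossing 1x2. Involves strand 1? yes. Count so far: 4
Gen 6: crossing 3x2. Involves strand 1? no. Count so far: 4
Gen 7: crossing 2x3. Involves strand 1? no. Count so far: 4

Answer: 4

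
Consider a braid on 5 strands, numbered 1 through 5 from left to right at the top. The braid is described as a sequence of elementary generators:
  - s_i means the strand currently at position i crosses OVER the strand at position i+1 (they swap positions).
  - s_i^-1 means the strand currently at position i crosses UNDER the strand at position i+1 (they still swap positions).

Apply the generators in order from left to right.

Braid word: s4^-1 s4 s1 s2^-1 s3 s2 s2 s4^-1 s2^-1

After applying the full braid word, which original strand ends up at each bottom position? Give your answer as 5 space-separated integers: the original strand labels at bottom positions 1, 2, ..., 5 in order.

Gen 1 (s4^-1): strand 4 crosses under strand 5. Perm now: [1 2 3 5 4]
Gen 2 (s4): strand 5 crosses over strand 4. Perm now: [1 2 3 4 5]
Gen 3 (s1): strand 1 crosses over strand 2. Perm now: [2 1 3 4 5]
Gen 4 (s2^-1): strand 1 crosses under strand 3. Perm now: [2 3 1 4 5]
Gen 5 (s3): strand 1 crosses over strand 4. Perm now: [2 3 4 1 5]
Gen 6 (s2): strand 3 crosses over strand 4. Perm now: [2 4 3 1 5]
Gen 7 (s2): strand 4 crosses over strand 3. Perm now: [2 3 4 1 5]
Gen 8 (s4^-1): strand 1 crosses under strand 5. Perm now: [2 3 4 5 1]
Gen 9 (s2^-1): strand 3 crosses under strand 4. Perm now: [2 4 3 5 1]

Answer: 2 4 3 5 1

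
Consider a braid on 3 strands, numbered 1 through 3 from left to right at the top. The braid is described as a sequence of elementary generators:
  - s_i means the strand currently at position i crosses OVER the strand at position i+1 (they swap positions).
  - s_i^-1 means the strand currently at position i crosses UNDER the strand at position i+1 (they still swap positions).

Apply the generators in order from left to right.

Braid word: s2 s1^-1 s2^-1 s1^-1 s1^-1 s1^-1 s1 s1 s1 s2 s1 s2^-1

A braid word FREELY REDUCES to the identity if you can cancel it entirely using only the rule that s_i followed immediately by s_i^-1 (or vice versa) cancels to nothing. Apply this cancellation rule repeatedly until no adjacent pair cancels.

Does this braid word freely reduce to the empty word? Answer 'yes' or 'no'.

Answer: yes

Derivation:
Gen 1 (s2): push. Stack: [s2]
Gen 2 (s1^-1): push. Stack: [s2 s1^-1]
Gen 3 (s2^-1): push. Stack: [s2 s1^-1 s2^-1]
Gen 4 (s1^-1): push. Stack: [s2 s1^-1 s2^-1 s1^-1]
Gen 5 (s1^-1): push. Stack: [s2 s1^-1 s2^-1 s1^-1 s1^-1]
Gen 6 (s1^-1): push. Stack: [s2 s1^-1 s2^-1 s1^-1 s1^-1 s1^-1]
Gen 7 (s1): cancels prior s1^-1. Stack: [s2 s1^-1 s2^-1 s1^-1 s1^-1]
Gen 8 (s1): cancels prior s1^-1. Stack: [s2 s1^-1 s2^-1 s1^-1]
Gen 9 (s1): cancels prior s1^-1. Stack: [s2 s1^-1 s2^-1]
Gen 10 (s2): cancels prior s2^-1. Stack: [s2 s1^-1]
Gen 11 (s1): cancels prior s1^-1. Stack: [s2]
Gen 12 (s2^-1): cancels prior s2. Stack: []
Reduced word: (empty)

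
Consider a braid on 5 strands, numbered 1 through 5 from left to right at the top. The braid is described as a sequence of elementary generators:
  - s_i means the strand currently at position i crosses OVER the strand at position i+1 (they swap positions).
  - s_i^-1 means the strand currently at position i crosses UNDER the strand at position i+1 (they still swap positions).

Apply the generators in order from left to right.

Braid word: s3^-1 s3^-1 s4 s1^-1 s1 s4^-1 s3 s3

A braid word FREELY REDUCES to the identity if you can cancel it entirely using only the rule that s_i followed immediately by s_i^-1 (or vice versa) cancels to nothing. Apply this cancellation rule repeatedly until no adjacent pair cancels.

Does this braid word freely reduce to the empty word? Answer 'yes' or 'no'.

Answer: yes

Derivation:
Gen 1 (s3^-1): push. Stack: [s3^-1]
Gen 2 (s3^-1): push. Stack: [s3^-1 s3^-1]
Gen 3 (s4): push. Stack: [s3^-1 s3^-1 s4]
Gen 4 (s1^-1): push. Stack: [s3^-1 s3^-1 s4 s1^-1]
Gen 5 (s1): cancels prior s1^-1. Stack: [s3^-1 s3^-1 s4]
Gen 6 (s4^-1): cancels prior s4. Stack: [s3^-1 s3^-1]
Gen 7 (s3): cancels prior s3^-1. Stack: [s3^-1]
Gen 8 (s3): cancels prior s3^-1. Stack: []
Reduced word: (empty)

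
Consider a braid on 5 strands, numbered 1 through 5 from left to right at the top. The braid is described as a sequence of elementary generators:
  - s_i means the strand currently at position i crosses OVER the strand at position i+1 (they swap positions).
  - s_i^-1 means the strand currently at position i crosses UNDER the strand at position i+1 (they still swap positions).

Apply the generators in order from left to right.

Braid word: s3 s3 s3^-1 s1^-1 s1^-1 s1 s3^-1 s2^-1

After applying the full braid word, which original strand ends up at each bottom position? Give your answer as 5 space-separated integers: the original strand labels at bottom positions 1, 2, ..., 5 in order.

Answer: 2 3 1 4 5

Derivation:
Gen 1 (s3): strand 3 crosses over strand 4. Perm now: [1 2 4 3 5]
Gen 2 (s3): strand 4 crosses over strand 3. Perm now: [1 2 3 4 5]
Gen 3 (s3^-1): strand 3 crosses under strand 4. Perm now: [1 2 4 3 5]
Gen 4 (s1^-1): strand 1 crosses under strand 2. Perm now: [2 1 4 3 5]
Gen 5 (s1^-1): strand 2 crosses under strand 1. Perm now: [1 2 4 3 5]
Gen 6 (s1): strand 1 crosses over strand 2. Perm now: [2 1 4 3 5]
Gen 7 (s3^-1): strand 4 crosses under strand 3. Perm now: [2 1 3 4 5]
Gen 8 (s2^-1): strand 1 crosses under strand 3. Perm now: [2 3 1 4 5]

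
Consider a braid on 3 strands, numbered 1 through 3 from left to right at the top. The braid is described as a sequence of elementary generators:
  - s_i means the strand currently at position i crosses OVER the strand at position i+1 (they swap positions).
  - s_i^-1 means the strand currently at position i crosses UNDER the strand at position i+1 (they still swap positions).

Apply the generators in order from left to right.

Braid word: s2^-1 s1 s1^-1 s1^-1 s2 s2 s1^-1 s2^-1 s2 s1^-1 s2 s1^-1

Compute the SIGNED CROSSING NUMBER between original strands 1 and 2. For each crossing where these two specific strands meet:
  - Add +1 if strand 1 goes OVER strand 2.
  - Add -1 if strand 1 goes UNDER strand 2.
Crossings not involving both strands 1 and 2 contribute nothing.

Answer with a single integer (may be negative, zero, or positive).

Gen 1: crossing 2x3. Both 1&2? no. Sum: 0
Gen 2: crossing 1x3. Both 1&2? no. Sum: 0
Gen 3: crossing 3x1. Both 1&2? no. Sum: 0
Gen 4: crossing 1x3. Both 1&2? no. Sum: 0
Gen 5: 1 over 2. Both 1&2? yes. Contrib: +1. Sum: 1
Gen 6: 2 over 1. Both 1&2? yes. Contrib: -1. Sum: 0
Gen 7: crossing 3x1. Both 1&2? no. Sum: 0
Gen 8: crossing 3x2. Both 1&2? no. Sum: 0
Gen 9: crossing 2x3. Both 1&2? no. Sum: 0
Gen 10: crossing 1x3. Both 1&2? no. Sum: 0
Gen 11: 1 over 2. Both 1&2? yes. Contrib: +1. Sum: 1
Gen 12: crossing 3x2. Both 1&2? no. Sum: 1

Answer: 1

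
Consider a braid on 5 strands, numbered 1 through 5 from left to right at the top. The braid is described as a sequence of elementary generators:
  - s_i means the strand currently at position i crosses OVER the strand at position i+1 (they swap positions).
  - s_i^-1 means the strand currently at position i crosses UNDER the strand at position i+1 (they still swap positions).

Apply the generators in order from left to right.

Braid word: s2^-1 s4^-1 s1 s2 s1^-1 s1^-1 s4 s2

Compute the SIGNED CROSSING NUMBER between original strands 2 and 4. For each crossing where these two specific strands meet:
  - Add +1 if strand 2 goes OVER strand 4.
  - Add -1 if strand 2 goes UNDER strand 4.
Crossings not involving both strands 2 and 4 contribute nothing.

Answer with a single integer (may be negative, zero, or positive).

Answer: 0

Derivation:
Gen 1: crossing 2x3. Both 2&4? no. Sum: 0
Gen 2: crossing 4x5. Both 2&4? no. Sum: 0
Gen 3: crossing 1x3. Both 2&4? no. Sum: 0
Gen 4: crossing 1x2. Both 2&4? no. Sum: 0
Gen 5: crossing 3x2. Both 2&4? no. Sum: 0
Gen 6: crossing 2x3. Both 2&4? no. Sum: 0
Gen 7: crossing 5x4. Both 2&4? no. Sum: 0
Gen 8: crossing 2x1. Both 2&4? no. Sum: 0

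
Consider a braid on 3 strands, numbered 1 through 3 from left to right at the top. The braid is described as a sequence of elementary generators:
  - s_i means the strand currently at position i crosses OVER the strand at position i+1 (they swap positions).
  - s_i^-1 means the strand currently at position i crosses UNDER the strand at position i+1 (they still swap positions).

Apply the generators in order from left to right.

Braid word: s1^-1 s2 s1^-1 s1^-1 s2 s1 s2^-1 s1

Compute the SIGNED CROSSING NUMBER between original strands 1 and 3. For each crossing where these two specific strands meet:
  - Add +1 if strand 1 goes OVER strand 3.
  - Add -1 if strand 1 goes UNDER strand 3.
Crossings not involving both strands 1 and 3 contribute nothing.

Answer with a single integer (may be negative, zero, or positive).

Gen 1: crossing 1x2. Both 1&3? no. Sum: 0
Gen 2: 1 over 3. Both 1&3? yes. Contrib: +1. Sum: 1
Gen 3: crossing 2x3. Both 1&3? no. Sum: 1
Gen 4: crossing 3x2. Both 1&3? no. Sum: 1
Gen 5: 3 over 1. Both 1&3? yes. Contrib: -1. Sum: 0
Gen 6: crossing 2x1. Both 1&3? no. Sum: 0
Gen 7: crossing 2x3. Both 1&3? no. Sum: 0
Gen 8: 1 over 3. Both 1&3? yes. Contrib: +1. Sum: 1

Answer: 1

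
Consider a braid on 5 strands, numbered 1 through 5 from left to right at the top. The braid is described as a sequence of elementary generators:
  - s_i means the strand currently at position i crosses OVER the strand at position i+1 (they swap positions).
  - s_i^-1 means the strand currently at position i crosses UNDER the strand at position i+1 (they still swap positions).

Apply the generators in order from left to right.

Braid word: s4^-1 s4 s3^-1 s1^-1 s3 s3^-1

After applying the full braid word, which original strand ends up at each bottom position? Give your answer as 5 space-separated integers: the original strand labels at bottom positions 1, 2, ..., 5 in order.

Answer: 2 1 4 3 5

Derivation:
Gen 1 (s4^-1): strand 4 crosses under strand 5. Perm now: [1 2 3 5 4]
Gen 2 (s4): strand 5 crosses over strand 4. Perm now: [1 2 3 4 5]
Gen 3 (s3^-1): strand 3 crosses under strand 4. Perm now: [1 2 4 3 5]
Gen 4 (s1^-1): strand 1 crosses under strand 2. Perm now: [2 1 4 3 5]
Gen 5 (s3): strand 4 crosses over strand 3. Perm now: [2 1 3 4 5]
Gen 6 (s3^-1): strand 3 crosses under strand 4. Perm now: [2 1 4 3 5]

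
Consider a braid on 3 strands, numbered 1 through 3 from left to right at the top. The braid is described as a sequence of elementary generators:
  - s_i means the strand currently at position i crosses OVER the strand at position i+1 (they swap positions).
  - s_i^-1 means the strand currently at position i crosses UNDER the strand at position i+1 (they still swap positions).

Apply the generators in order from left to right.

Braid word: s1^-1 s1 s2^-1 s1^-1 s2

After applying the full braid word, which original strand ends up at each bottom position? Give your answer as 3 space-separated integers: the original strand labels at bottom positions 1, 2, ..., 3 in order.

Answer: 3 2 1

Derivation:
Gen 1 (s1^-1): strand 1 crosses under strand 2. Perm now: [2 1 3]
Gen 2 (s1): strand 2 crosses over strand 1. Perm now: [1 2 3]
Gen 3 (s2^-1): strand 2 crosses under strand 3. Perm now: [1 3 2]
Gen 4 (s1^-1): strand 1 crosses under strand 3. Perm now: [3 1 2]
Gen 5 (s2): strand 1 crosses over strand 2. Perm now: [3 2 1]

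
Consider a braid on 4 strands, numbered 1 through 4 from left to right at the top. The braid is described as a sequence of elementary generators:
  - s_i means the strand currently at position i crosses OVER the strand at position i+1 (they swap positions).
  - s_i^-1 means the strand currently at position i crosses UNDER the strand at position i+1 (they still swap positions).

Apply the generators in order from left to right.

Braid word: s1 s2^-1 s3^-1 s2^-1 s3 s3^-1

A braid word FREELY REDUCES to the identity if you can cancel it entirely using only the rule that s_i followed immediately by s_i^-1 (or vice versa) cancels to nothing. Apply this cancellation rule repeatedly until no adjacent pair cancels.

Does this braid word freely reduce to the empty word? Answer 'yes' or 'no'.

Gen 1 (s1): push. Stack: [s1]
Gen 2 (s2^-1): push. Stack: [s1 s2^-1]
Gen 3 (s3^-1): push. Stack: [s1 s2^-1 s3^-1]
Gen 4 (s2^-1): push. Stack: [s1 s2^-1 s3^-1 s2^-1]
Gen 5 (s3): push. Stack: [s1 s2^-1 s3^-1 s2^-1 s3]
Gen 6 (s3^-1): cancels prior s3. Stack: [s1 s2^-1 s3^-1 s2^-1]
Reduced word: s1 s2^-1 s3^-1 s2^-1

Answer: no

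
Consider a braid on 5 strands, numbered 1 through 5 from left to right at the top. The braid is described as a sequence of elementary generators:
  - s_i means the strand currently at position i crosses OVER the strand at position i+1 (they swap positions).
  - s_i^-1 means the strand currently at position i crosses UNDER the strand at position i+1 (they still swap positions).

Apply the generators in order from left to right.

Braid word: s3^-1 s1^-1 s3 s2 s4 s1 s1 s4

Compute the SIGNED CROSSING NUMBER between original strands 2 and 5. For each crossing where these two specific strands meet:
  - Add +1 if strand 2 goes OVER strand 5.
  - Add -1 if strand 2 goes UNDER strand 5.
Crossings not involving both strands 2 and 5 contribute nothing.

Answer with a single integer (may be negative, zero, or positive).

Answer: 0

Derivation:
Gen 1: crossing 3x4. Both 2&5? no. Sum: 0
Gen 2: crossing 1x2. Both 2&5? no. Sum: 0
Gen 3: crossing 4x3. Both 2&5? no. Sum: 0
Gen 4: crossing 1x3. Both 2&5? no. Sum: 0
Gen 5: crossing 4x5. Both 2&5? no. Sum: 0
Gen 6: crossing 2x3. Both 2&5? no. Sum: 0
Gen 7: crossing 3x2. Both 2&5? no. Sum: 0
Gen 8: crossing 5x4. Both 2&5? no. Sum: 0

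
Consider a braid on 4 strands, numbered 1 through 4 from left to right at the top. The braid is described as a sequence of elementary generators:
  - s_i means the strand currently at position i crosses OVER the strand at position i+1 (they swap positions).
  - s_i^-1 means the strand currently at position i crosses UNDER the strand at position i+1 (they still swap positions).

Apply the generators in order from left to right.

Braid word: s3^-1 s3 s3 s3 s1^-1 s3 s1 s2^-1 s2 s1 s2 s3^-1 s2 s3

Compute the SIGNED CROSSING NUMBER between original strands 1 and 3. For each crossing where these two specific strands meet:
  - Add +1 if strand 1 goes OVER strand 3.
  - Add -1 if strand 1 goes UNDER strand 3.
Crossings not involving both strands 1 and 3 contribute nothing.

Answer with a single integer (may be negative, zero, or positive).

Answer: -1

Derivation:
Gen 1: crossing 3x4. Both 1&3? no. Sum: 0
Gen 2: crossing 4x3. Both 1&3? no. Sum: 0
Gen 3: crossing 3x4. Both 1&3? no. Sum: 0
Gen 4: crossing 4x3. Both 1&3? no. Sum: 0
Gen 5: crossing 1x2. Both 1&3? no. Sum: 0
Gen 6: crossing 3x4. Both 1&3? no. Sum: 0
Gen 7: crossing 2x1. Both 1&3? no. Sum: 0
Gen 8: crossing 2x4. Both 1&3? no. Sum: 0
Gen 9: crossing 4x2. Both 1&3? no. Sum: 0
Gen 10: crossing 1x2. Both 1&3? no. Sum: 0
Gen 11: crossing 1x4. Both 1&3? no. Sum: 0
Gen 12: 1 under 3. Both 1&3? yes. Contrib: -1. Sum: -1
Gen 13: crossing 4x3. Both 1&3? no. Sum: -1
Gen 14: crossing 4x1. Both 1&3? no. Sum: -1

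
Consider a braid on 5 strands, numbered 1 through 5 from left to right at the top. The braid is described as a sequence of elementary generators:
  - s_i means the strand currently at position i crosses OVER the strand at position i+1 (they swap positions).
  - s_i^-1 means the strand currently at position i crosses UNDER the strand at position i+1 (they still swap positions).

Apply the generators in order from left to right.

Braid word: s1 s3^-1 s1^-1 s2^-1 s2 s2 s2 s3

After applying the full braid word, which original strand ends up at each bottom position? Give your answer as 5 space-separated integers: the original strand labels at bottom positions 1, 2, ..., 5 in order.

Answer: 1 2 3 4 5

Derivation:
Gen 1 (s1): strand 1 crosses over strand 2. Perm now: [2 1 3 4 5]
Gen 2 (s3^-1): strand 3 crosses under strand 4. Perm now: [2 1 4 3 5]
Gen 3 (s1^-1): strand 2 crosses under strand 1. Perm now: [1 2 4 3 5]
Gen 4 (s2^-1): strand 2 crosses under strand 4. Perm now: [1 4 2 3 5]
Gen 5 (s2): strand 4 crosses over strand 2. Perm now: [1 2 4 3 5]
Gen 6 (s2): strand 2 crosses over strand 4. Perm now: [1 4 2 3 5]
Gen 7 (s2): strand 4 crosses over strand 2. Perm now: [1 2 4 3 5]
Gen 8 (s3): strand 4 crosses over strand 3. Perm now: [1 2 3 4 5]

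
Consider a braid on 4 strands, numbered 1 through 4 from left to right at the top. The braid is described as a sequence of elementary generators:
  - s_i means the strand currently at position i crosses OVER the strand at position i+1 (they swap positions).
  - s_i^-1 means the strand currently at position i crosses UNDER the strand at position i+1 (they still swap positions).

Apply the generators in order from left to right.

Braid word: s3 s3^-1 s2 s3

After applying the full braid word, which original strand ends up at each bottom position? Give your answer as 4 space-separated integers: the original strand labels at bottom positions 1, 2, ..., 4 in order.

Gen 1 (s3): strand 3 crosses over strand 4. Perm now: [1 2 4 3]
Gen 2 (s3^-1): strand 4 crosses under strand 3. Perm now: [1 2 3 4]
Gen 3 (s2): strand 2 crosses over strand 3. Perm now: [1 3 2 4]
Gen 4 (s3): strand 2 crosses over strand 4. Perm now: [1 3 4 2]

Answer: 1 3 4 2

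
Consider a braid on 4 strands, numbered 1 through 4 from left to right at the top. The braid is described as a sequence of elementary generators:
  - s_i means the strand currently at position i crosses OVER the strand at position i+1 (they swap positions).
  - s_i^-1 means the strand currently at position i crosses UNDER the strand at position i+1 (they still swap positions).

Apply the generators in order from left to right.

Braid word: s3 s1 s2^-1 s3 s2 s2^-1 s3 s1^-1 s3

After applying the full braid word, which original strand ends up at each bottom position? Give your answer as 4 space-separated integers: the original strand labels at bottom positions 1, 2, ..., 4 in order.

Gen 1 (s3): strand 3 crosses over strand 4. Perm now: [1 2 4 3]
Gen 2 (s1): strand 1 crosses over strand 2. Perm now: [2 1 4 3]
Gen 3 (s2^-1): strand 1 crosses under strand 4. Perm now: [2 4 1 3]
Gen 4 (s3): strand 1 crosses over strand 3. Perm now: [2 4 3 1]
Gen 5 (s2): strand 4 crosses over strand 3. Perm now: [2 3 4 1]
Gen 6 (s2^-1): strand 3 crosses under strand 4. Perm now: [2 4 3 1]
Gen 7 (s3): strand 3 crosses over strand 1. Perm now: [2 4 1 3]
Gen 8 (s1^-1): strand 2 crosses under strand 4. Perm now: [4 2 1 3]
Gen 9 (s3): strand 1 crosses over strand 3. Perm now: [4 2 3 1]

Answer: 4 2 3 1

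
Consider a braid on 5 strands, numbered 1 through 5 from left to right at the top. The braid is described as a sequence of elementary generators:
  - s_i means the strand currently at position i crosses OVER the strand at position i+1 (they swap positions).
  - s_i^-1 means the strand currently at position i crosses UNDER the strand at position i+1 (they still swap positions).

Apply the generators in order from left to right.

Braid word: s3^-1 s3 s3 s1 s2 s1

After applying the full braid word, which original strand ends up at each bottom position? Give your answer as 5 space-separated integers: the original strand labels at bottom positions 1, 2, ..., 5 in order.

Gen 1 (s3^-1): strand 3 crosses under strand 4. Perm now: [1 2 4 3 5]
Gen 2 (s3): strand 4 crosses over strand 3. Perm now: [1 2 3 4 5]
Gen 3 (s3): strand 3 crosses over strand 4. Perm now: [1 2 4 3 5]
Gen 4 (s1): strand 1 crosses over strand 2. Perm now: [2 1 4 3 5]
Gen 5 (s2): strand 1 crosses over strand 4. Perm now: [2 4 1 3 5]
Gen 6 (s1): strand 2 crosses over strand 4. Perm now: [4 2 1 3 5]

Answer: 4 2 1 3 5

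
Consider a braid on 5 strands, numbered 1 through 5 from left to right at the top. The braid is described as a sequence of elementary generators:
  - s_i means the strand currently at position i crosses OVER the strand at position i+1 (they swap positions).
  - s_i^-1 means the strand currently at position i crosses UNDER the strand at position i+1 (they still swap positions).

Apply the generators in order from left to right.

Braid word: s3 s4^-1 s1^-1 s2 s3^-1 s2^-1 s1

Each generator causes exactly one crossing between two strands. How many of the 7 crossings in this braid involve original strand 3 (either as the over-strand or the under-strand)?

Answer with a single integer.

Answer: 2

Derivation:
Gen 1: crossing 3x4. Involves strand 3? yes. Count so far: 1
Gen 2: crossing 3x5. Involves strand 3? yes. Count so far: 2
Gen 3: crossing 1x2. Involves strand 3? no. Count so far: 2
Gen 4: crossing 1x4. Involves strand 3? no. Count so far: 2
Gen 5: crossing 1x5. Involves strand 3? no. Count so far: 2
Gen 6: crossing 4x5. Involves strand 3? no. Count so far: 2
Gen 7: crossing 2x5. Involves strand 3? no. Count so far: 2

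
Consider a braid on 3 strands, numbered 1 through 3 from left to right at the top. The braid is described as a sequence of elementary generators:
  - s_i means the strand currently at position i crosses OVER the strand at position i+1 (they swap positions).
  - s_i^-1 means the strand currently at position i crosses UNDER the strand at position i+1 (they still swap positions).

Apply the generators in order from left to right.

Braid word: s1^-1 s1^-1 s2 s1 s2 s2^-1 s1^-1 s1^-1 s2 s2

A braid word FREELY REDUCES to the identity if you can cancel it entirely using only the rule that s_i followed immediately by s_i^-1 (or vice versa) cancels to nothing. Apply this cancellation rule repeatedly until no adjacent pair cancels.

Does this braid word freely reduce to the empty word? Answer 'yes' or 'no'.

Answer: no

Derivation:
Gen 1 (s1^-1): push. Stack: [s1^-1]
Gen 2 (s1^-1): push. Stack: [s1^-1 s1^-1]
Gen 3 (s2): push. Stack: [s1^-1 s1^-1 s2]
Gen 4 (s1): push. Stack: [s1^-1 s1^-1 s2 s1]
Gen 5 (s2): push. Stack: [s1^-1 s1^-1 s2 s1 s2]
Gen 6 (s2^-1): cancels prior s2. Stack: [s1^-1 s1^-1 s2 s1]
Gen 7 (s1^-1): cancels prior s1. Stack: [s1^-1 s1^-1 s2]
Gen 8 (s1^-1): push. Stack: [s1^-1 s1^-1 s2 s1^-1]
Gen 9 (s2): push. Stack: [s1^-1 s1^-1 s2 s1^-1 s2]
Gen 10 (s2): push. Stack: [s1^-1 s1^-1 s2 s1^-1 s2 s2]
Reduced word: s1^-1 s1^-1 s2 s1^-1 s2 s2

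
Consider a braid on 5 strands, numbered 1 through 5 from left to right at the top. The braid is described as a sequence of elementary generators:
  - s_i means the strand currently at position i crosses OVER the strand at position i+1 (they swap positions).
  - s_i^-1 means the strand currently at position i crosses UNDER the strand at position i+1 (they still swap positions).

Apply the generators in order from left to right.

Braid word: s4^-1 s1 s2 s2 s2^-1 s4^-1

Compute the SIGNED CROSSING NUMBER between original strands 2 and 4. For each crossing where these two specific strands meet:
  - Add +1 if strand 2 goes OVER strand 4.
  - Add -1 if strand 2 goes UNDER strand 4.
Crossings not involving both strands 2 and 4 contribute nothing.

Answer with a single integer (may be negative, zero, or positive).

Gen 1: crossing 4x5. Both 2&4? no. Sum: 0
Gen 2: crossing 1x2. Both 2&4? no. Sum: 0
Gen 3: crossing 1x3. Both 2&4? no. Sum: 0
Gen 4: crossing 3x1. Both 2&4? no. Sum: 0
Gen 5: crossing 1x3. Both 2&4? no. Sum: 0
Gen 6: crossing 5x4. Both 2&4? no. Sum: 0

Answer: 0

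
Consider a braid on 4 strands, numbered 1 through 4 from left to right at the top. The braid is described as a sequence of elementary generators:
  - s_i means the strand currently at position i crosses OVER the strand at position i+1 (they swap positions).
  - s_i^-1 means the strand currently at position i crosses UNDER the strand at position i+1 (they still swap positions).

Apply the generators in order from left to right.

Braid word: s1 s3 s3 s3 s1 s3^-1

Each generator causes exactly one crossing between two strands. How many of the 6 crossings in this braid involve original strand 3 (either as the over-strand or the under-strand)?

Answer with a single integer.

Gen 1: crossing 1x2. Involves strand 3? no. Count so far: 0
Gen 2: crossing 3x4. Involves strand 3? yes. Count so far: 1
Gen 3: crossing 4x3. Involves strand 3? yes. Count so far: 2
Gen 4: crossing 3x4. Involves strand 3? yes. Count so far: 3
Gen 5: crossing 2x1. Involves strand 3? no. Count so far: 3
Gen 6: crossing 4x3. Involves strand 3? yes. Count so far: 4

Answer: 4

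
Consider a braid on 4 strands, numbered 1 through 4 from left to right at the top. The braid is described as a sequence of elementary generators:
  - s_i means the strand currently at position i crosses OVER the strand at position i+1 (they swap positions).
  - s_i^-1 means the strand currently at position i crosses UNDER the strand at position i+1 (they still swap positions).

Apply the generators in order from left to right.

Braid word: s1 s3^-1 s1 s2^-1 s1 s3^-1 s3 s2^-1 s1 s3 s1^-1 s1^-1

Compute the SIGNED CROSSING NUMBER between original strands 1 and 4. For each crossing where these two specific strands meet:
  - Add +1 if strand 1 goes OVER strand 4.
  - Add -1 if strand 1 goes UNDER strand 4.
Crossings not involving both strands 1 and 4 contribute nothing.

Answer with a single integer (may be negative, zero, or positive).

Gen 1: crossing 1x2. Both 1&4? no. Sum: 0
Gen 2: crossing 3x4. Both 1&4? no. Sum: 0
Gen 3: crossing 2x1. Both 1&4? no. Sum: 0
Gen 4: crossing 2x4. Both 1&4? no. Sum: 0
Gen 5: 1 over 4. Both 1&4? yes. Contrib: +1. Sum: 1
Gen 6: crossing 2x3. Both 1&4? no. Sum: 1
Gen 7: crossing 3x2. Both 1&4? no. Sum: 1
Gen 8: crossing 1x2. Both 1&4? no. Sum: 1
Gen 9: crossing 4x2. Both 1&4? no. Sum: 1
Gen 10: crossing 1x3. Both 1&4? no. Sum: 1
Gen 11: crossing 2x4. Both 1&4? no. Sum: 1
Gen 12: crossing 4x2. Both 1&4? no. Sum: 1

Answer: 1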